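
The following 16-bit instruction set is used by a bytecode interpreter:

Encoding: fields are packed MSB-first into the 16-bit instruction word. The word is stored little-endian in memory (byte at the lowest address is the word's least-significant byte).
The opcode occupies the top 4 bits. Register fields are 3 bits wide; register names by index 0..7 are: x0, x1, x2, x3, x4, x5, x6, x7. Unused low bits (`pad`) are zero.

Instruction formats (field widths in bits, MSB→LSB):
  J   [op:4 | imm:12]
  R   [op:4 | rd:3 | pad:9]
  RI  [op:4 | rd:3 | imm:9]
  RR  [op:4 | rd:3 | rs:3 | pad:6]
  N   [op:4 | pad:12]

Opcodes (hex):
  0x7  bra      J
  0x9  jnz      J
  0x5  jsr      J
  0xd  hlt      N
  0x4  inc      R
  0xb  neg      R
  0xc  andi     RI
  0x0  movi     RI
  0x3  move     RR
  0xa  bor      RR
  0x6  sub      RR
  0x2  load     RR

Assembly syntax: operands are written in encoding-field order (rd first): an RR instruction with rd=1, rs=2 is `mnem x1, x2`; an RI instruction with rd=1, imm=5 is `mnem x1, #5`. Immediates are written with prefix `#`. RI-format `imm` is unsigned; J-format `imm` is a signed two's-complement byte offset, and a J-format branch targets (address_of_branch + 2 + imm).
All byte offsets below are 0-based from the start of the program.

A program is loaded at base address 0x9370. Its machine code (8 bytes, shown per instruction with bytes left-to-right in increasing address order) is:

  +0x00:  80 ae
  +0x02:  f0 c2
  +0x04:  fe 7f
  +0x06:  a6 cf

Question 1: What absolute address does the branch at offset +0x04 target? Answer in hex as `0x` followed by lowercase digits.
@+04  little-endian(fe 7f) = 0x7ffe
  op=0x7ffe>>12=0x7 ⇒ bra (J)
  [11:0] imm=4094 (s12→-2) = #-2
  target = base 0x9370 + off 0x04 + 2 + imm -2 = 0x9374

0x9374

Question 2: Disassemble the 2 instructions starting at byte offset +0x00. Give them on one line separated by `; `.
bor x7, x2; andi x1, #240

@+00  little-endian(80 ae) = 0xae80
  opcode bits[15:12]=0xa: bor/RR
  [11:9] rd=7 = x7
  [8:6] rs=2 = x2
@+02  little-endian(f0 c2) = 0xc2f0
  opcode bits[15:12]=0xc: andi/RI
  [11:9] rd=1 = x1
  [8:0] imm=240 = #240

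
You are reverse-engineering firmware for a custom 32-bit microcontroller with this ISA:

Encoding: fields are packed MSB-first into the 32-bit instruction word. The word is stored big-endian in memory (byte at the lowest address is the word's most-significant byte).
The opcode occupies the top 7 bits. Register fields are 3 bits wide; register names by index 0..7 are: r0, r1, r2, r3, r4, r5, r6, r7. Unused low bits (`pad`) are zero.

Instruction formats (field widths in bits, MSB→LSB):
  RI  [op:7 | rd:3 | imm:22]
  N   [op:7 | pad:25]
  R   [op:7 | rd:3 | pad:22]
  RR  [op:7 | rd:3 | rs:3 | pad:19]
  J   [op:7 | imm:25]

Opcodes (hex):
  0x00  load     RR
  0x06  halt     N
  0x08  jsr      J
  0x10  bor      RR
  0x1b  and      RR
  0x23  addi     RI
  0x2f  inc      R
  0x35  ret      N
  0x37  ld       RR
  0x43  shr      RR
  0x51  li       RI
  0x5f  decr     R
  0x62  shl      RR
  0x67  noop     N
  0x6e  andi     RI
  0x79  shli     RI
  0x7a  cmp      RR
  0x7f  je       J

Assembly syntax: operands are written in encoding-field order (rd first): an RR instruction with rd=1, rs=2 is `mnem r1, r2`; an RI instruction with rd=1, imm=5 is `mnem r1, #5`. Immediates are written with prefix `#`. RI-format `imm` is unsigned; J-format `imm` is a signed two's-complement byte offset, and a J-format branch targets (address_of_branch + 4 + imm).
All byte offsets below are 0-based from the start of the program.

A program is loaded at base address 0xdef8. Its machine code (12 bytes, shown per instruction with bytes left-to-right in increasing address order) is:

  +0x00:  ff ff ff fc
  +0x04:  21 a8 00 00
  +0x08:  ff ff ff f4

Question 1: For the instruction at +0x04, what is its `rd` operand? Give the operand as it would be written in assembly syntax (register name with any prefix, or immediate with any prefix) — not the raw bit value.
r6

@+04  big-endian(21 a8 00 00) = 0x21a80000
  opcode bits[31:25]=0x10: bor/RR
  rd: (w>>22)&0x7=0x6 → r6
  rs: (w>>19)&0x7=0x5 → r5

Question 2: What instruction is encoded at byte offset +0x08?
je #-12

off 0x08: read ff ff ff f4 as big → 0xfffffff4
  top 7b → 0x7f → je [J]
  imm@[24:0]=0x1fffff4 (s25→-12) ⇒ #-12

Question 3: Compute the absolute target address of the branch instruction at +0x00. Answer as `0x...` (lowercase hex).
@+00  big-endian(ff ff ff fc) = 0xfffffffc
  top 7b → 0x7f → je [J]
  [24:0] imm=33554428 (s25→-4) = #-4
  target = base 0xdef8 + off 0x00 + 4 + imm -4 = 0xdef8

0xdef8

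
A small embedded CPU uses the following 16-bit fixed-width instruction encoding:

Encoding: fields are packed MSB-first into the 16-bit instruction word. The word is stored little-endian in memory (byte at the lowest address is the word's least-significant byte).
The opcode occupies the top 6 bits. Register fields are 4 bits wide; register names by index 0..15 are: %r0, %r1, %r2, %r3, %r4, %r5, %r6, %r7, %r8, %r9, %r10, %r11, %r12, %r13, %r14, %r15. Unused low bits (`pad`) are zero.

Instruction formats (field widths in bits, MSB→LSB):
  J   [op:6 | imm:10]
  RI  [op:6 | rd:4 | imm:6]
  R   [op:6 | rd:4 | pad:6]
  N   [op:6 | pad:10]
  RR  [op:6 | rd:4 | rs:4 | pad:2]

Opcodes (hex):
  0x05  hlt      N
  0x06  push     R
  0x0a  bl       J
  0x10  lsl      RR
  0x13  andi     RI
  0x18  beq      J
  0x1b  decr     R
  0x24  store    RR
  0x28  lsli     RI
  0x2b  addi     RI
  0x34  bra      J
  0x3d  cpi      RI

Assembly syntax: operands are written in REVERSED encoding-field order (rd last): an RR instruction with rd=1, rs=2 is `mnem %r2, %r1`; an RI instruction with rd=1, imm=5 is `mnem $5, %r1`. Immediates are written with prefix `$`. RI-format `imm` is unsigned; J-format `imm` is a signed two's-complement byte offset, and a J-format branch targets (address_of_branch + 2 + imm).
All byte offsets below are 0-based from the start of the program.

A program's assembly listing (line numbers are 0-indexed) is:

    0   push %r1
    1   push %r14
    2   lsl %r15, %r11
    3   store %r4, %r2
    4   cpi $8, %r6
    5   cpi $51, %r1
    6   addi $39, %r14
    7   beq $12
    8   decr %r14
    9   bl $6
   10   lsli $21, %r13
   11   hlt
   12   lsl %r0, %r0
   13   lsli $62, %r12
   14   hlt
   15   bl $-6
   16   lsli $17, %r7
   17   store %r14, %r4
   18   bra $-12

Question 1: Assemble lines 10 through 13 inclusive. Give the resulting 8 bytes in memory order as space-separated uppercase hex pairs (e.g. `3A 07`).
55 A3 00 14 00 40 3E A3

L10: lsli op=0x28:6|rd=13:4|imm=21:6 ⇒ 0xa355 ⇒ little 55 a3
L11: hlt op=0x5:6|pad=0:10 ⇒ 0x1400 ⇒ little 00 14
L12: lsl op=0x10:6|rd=0:4|rs=0:4|pad=0:2 ⇒ 0x4000 ⇒ little 00 40
L13: lsli op=0x28:6|rd=12:4|imm=62:6 ⇒ 0xa33e ⇒ little 3e a3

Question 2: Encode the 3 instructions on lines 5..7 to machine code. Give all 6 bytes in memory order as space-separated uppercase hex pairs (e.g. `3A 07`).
L5: cpi op=0x3d:6|rd=1:4|imm=51:6 ⇒ 0xf473 ⇒ little 73 f4
L6: addi op=0x2b:6|rd=14:4|imm=39:6 ⇒ 0xafa7 ⇒ little a7 af
L7: beq op=0x18:6|imm=12:10 ⇒ 0x600c ⇒ little 0c 60

73 F4 A7 AF 0C 60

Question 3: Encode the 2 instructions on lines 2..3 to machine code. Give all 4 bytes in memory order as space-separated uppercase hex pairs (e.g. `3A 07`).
L2: lsl op=0x10:6|rd=11:4|rs=15:4|pad=0:2 ⇒ 0x42fc ⇒ little fc 42
L3: store op=0x24:6|rd=2:4|rs=4:4|pad=0:2 ⇒ 0x9090 ⇒ little 90 90

FC 42 90 90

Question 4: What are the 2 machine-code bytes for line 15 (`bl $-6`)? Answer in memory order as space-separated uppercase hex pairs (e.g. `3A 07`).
15. bl fields op=0xa:6|imm=-6:10 → word 2bfah → fa 2b

FA 2B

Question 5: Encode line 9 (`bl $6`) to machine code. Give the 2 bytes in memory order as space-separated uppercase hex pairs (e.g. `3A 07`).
06 28

line 9 (bl): pack op=0xa:6|imm=6:10 = 0x2806; little→ 06 28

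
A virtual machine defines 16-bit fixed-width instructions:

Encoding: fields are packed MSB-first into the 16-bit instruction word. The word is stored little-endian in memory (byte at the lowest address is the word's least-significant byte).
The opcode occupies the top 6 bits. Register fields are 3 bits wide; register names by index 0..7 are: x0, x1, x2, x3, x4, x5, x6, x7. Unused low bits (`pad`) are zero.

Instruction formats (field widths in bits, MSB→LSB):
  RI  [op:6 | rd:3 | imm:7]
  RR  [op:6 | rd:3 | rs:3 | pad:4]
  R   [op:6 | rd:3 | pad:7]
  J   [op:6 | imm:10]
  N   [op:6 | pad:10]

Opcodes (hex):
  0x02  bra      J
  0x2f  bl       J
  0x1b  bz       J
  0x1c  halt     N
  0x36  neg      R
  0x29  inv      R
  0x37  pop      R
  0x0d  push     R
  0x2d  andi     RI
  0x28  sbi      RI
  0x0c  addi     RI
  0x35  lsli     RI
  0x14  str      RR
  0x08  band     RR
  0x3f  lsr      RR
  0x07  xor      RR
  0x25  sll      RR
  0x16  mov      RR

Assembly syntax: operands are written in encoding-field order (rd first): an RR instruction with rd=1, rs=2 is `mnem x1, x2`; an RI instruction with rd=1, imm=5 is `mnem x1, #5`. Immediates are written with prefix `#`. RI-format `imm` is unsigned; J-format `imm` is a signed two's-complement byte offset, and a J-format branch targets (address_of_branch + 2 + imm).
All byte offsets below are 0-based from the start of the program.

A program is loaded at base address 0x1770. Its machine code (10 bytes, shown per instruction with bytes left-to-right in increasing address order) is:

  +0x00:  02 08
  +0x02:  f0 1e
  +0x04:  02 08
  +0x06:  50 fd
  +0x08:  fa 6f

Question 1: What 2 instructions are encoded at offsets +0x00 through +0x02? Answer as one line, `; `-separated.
bra #2; xor x5, x7

off 0x00: read 02 08 as little → 0x0802
  op=0x0802>>10=0x2 ⇒ bra (J)
  imm@[9:0]=0x2 ⇒ #2
off 0x02: read f0 1e as little → 0x1ef0
  op=0x1ef0>>10=0x7 ⇒ xor (RR)
  rd@[9:7]=0x5 ⇒ x5
  rs@[6:4]=0x7 ⇒ x7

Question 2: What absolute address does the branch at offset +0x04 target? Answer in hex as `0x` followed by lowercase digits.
[04] 02 08 → 0x0802
  opcode bits[15:10]=0x2: bra/J
  imm: (w>>0)&0x3ff=0x2 → #2
  target = base 0x1770 + off 0x04 + 2 + imm 2 = 0x1778

0x1778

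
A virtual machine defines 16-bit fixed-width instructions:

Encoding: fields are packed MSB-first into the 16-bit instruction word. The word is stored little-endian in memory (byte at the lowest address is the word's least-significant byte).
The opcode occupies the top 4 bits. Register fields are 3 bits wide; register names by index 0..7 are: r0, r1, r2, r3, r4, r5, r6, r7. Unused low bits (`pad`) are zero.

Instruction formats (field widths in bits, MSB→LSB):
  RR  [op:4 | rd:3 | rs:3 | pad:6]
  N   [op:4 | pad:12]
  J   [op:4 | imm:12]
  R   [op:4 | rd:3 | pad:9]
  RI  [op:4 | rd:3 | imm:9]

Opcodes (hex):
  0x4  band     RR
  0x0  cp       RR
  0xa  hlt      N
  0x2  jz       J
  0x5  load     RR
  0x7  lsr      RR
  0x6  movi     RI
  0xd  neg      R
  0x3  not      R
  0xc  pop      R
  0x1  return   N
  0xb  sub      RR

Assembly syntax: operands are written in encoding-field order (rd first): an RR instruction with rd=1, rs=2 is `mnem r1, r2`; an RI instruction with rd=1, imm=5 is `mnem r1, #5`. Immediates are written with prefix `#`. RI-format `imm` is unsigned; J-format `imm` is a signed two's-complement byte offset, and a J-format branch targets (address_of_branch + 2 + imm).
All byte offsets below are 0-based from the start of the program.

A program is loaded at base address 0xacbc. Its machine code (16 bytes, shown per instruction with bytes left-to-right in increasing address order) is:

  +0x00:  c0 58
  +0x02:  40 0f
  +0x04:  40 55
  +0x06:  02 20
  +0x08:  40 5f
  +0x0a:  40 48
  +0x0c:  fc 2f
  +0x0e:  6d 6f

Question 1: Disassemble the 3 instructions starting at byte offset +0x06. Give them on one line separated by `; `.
+0x06: 02 20 ⇒ word 0x2002 (little)
  opcode bits[15:12]=0x2: jz/J
  imm@[11:0]=0x2 ⇒ #2
+0x08: 40 5f ⇒ word 0x5f40 (little)
  opcode bits[15:12]=0x5: load/RR
  rd@[11:9]=0x7 ⇒ r7
  rs@[8:6]=0x5 ⇒ r5
+0x0a: 40 48 ⇒ word 0x4840 (little)
  opcode bits[15:12]=0x4: band/RR
  rd@[11:9]=0x4 ⇒ r4
  rs@[8:6]=0x1 ⇒ r1

jz #2; load r7, r5; band r4, r1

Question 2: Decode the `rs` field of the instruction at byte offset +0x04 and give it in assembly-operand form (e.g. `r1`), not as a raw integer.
off 0x04: read 40 55 as little → 0x5540
  opcode bits[15:12]=0x5: load/RR
  rd@[11:9]=0x2 ⇒ r2
  rs@[8:6]=0x5 ⇒ r5

r5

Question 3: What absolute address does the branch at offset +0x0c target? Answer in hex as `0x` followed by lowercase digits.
0xacc6

@+0c  little-endian(fc 2f) = 0x2ffc
  top 4b → 0x2 → jz [J]
  imm@[11:0]=0xffc (s12→-4) ⇒ #-4
  target = base 0xacbc + off 0x0c + 2 + imm -4 = 0xacc6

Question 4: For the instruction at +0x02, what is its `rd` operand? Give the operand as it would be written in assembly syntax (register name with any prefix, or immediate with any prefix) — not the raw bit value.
r7

@+02  little-endian(40 0f) = 0x0f40
  opcode bits[15:12]=0x0: cp/RR
  rd@[11:9]=0x7 ⇒ r7
  rs@[8:6]=0x5 ⇒ r5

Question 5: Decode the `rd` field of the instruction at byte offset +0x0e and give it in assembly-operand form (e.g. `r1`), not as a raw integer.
r7

+0x0e: 6d 6f ⇒ word 0x6f6d (little)
  opcode bits[15:12]=0x6: movi/RI
  [11:9] rd=7 = r7
  [8:0] imm=365 = #365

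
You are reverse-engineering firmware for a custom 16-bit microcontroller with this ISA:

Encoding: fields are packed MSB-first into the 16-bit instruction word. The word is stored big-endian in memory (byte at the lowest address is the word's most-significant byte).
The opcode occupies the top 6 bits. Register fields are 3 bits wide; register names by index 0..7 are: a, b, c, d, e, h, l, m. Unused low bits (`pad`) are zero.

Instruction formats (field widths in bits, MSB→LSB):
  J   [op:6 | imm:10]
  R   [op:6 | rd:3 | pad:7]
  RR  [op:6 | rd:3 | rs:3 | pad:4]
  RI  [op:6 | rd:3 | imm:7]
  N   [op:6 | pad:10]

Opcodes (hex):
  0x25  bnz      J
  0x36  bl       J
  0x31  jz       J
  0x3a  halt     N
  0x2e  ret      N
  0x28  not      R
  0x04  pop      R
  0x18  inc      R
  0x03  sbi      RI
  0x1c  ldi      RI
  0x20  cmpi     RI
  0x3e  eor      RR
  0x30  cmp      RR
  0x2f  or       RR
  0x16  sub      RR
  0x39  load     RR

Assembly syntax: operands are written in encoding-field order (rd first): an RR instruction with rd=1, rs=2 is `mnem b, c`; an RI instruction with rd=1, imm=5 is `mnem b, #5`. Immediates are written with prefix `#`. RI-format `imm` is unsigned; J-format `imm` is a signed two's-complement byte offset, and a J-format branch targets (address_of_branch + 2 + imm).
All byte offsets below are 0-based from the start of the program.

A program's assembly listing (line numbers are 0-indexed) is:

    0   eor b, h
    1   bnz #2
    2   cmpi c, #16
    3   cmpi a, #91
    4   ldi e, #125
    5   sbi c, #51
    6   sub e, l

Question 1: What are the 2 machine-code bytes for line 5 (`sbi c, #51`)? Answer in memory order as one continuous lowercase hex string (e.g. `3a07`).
5. sbi fields op=0x3:6|rd=2:3|imm=51:7 → word 0d33h → 0d 33

0d33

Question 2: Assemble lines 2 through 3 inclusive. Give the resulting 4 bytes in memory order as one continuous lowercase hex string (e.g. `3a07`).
8110805b

2. cmpi fields op=0x20:6|rd=2:3|imm=16:7 → word 8110h → 81 10
3. cmpi fields op=0x20:6|rd=0:3|imm=91:7 → word 805bh → 80 5b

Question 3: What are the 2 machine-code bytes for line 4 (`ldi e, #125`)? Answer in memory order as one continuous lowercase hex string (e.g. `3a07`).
line 4 (ldi): pack op=0x1c:6|rd=4:3|imm=125:7 = 0x727d; big→ 72 7d

727d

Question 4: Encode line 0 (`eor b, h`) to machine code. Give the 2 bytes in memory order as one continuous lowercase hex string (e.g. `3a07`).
L0: eor op=0x3e:6|rd=1:3|rs=5:3|pad=0:4 ⇒ 0xf8d0 ⇒ big f8 d0

f8d0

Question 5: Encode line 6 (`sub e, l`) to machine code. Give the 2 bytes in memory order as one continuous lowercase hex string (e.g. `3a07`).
5a60

line 6 (sub): pack op=0x16:6|rd=4:3|rs=6:3|pad=0:4 = 0x5a60; big→ 5a 60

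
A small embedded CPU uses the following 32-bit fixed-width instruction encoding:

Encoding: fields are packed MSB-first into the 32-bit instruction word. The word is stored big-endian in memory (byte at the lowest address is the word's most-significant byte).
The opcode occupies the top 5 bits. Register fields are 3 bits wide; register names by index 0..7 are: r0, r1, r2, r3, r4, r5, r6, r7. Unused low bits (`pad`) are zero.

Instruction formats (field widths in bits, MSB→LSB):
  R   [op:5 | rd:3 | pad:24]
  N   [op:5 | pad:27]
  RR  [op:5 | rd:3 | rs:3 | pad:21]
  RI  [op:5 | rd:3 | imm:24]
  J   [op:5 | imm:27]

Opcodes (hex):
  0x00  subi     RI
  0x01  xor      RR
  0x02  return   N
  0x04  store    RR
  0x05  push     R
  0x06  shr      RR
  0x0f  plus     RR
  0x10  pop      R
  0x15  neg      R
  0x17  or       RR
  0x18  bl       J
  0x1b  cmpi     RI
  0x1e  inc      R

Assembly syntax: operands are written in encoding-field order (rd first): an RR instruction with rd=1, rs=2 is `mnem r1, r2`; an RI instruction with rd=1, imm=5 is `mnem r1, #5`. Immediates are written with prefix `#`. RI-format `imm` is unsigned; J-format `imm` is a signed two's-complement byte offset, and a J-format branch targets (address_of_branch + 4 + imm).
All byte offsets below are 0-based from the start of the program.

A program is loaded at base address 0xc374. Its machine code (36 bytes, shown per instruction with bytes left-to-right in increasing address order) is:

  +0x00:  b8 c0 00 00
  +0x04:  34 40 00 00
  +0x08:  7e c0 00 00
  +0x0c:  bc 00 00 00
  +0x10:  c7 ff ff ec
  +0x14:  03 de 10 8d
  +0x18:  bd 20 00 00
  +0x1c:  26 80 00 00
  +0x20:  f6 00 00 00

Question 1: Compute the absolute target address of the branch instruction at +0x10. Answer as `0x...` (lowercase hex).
0xc374

off 0x10: read c7 ff ff ec as big → 0xc7ffffec
  op=0xc7ffffec>>27=0x18 ⇒ bl (J)
  imm@[26:0]=0x7ffffec (s27→-20) ⇒ #-20
  target = base 0xc374 + off 0x10 + 4 + imm -20 = 0xc374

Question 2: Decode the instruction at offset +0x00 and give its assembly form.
[00] b8 c0 00 00 → 0xb8c00000
  opcode bits[31:27]=0x17: or/RR
  [26:24] rd=0 = r0
  [23:21] rs=6 = r6

or r0, r6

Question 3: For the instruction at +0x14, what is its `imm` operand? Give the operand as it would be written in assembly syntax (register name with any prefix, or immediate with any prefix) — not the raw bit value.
#14553229

@+14  big-endian(03 de 10 8d) = 0x03de108d
  opcode bits[31:27]=0x0: subi/RI
  rd@[26:24]=0x3 ⇒ r3
  imm@[23:0]=0xde108d ⇒ #14553229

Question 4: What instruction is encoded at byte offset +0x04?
shr r4, r2

+0x04: 34 40 00 00 ⇒ word 0x34400000 (big)
  op=0x34400000>>27=0x6 ⇒ shr (RR)
  [26:24] rd=4 = r4
  [23:21] rs=2 = r2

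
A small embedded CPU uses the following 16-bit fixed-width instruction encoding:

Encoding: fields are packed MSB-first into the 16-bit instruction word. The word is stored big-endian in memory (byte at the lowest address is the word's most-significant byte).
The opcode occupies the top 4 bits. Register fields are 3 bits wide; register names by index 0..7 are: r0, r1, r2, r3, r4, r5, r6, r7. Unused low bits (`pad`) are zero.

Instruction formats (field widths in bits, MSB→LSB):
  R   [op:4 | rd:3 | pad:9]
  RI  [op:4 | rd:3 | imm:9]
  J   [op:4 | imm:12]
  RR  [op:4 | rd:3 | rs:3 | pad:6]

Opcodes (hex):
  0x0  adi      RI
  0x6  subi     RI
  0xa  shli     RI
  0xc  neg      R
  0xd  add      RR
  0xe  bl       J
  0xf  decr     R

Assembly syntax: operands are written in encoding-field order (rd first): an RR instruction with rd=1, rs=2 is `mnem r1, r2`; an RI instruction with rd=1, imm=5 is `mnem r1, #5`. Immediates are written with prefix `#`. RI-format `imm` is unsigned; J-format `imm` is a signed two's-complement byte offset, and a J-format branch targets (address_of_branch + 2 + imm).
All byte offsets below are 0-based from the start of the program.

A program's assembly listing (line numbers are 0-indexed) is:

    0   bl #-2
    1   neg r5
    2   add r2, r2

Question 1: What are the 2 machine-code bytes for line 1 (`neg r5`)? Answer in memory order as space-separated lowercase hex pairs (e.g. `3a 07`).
line 1 (neg): pack op=0xc:4|rd=5:3|pad=0:9 = 0xca00; big→ ca 00

ca 00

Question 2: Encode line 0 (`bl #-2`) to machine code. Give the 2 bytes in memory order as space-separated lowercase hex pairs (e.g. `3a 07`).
ef fe

L0: bl op=0xe:4|imm=-2:12 ⇒ 0xeffe ⇒ big ef fe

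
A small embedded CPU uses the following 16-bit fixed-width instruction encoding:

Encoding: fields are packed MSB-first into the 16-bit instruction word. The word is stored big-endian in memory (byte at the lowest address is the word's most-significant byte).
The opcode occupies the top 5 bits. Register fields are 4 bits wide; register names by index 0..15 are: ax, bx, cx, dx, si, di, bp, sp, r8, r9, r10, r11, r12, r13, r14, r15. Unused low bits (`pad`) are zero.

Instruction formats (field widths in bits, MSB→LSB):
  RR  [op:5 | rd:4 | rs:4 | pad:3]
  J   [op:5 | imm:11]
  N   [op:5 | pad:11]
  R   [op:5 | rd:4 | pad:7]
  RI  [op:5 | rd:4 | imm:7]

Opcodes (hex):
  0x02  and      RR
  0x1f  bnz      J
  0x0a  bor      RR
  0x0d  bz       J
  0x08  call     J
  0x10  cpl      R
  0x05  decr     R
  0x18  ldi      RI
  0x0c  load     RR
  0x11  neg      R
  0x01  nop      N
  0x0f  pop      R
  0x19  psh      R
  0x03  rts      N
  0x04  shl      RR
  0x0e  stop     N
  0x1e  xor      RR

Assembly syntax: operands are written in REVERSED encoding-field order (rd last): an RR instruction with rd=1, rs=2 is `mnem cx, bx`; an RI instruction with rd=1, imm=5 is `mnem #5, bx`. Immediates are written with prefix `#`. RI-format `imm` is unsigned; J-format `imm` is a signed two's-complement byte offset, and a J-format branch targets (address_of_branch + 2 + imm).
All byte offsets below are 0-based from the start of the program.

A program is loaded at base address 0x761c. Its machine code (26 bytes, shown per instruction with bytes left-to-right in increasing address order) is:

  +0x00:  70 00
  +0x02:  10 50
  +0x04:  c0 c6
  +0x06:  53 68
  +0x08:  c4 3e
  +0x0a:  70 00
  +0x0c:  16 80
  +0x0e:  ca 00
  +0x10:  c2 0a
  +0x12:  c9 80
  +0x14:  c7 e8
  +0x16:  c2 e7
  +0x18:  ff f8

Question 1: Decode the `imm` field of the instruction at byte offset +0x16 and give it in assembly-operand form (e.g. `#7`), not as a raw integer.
#103

off 0x16: read c2 e7 as big → 0xc2e7
  opcode bits[15:11]=0x18: ldi/RI
  rd: (w>>7)&0xf=0x5 → di
  imm: (w>>0)&0x7f=0x67 → #103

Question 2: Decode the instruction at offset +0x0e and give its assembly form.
psh si

off 0x0e: read ca 00 as big → 0xca00
  opcode bits[15:11]=0x19: psh/R
  rd@[10:7]=0x4 ⇒ si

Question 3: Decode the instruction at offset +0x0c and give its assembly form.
+0x0c: 16 80 ⇒ word 0x1680 (big)
  top 5b → 0x2 → and [RR]
  rd: (w>>7)&0xf=0xd → r13
  rs: (w>>3)&0xf=0x0 → ax

and ax, r13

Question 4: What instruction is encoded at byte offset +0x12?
psh dx

@+12  big-endian(c9 80) = 0xc980
  op=0xc980>>11=0x19 ⇒ psh (R)
  [10:7] rd=3 = dx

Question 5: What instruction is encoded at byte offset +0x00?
off 0x00: read 70 00 as big → 0x7000
  top 5b → 0xe → stop [N]

stop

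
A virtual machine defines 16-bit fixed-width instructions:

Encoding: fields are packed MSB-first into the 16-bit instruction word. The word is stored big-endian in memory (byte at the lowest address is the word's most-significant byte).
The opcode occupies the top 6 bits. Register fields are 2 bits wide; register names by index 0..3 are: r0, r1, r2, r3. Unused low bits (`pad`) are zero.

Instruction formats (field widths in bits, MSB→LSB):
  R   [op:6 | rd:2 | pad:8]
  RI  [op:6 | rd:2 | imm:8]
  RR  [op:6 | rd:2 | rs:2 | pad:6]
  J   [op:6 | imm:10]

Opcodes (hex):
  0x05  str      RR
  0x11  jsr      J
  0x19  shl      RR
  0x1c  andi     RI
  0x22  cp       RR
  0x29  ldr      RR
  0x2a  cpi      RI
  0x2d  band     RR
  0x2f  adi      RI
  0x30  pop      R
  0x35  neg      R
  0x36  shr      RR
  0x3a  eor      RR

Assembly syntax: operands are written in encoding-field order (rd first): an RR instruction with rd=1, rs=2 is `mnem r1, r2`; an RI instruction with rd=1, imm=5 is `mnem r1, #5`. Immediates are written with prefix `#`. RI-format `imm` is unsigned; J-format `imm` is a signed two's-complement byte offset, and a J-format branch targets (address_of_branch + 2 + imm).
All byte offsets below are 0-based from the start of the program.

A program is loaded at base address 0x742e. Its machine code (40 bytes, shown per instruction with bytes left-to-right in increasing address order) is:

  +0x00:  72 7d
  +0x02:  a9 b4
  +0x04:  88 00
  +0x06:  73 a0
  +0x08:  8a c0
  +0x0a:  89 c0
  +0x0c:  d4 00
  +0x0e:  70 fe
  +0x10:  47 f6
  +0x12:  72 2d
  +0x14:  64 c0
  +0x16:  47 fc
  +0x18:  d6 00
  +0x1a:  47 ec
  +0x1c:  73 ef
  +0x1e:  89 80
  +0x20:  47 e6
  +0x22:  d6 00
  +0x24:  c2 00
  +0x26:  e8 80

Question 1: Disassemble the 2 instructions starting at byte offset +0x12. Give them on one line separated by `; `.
andi r2, #45; shl r0, r3

off 0x12: read 72 2d as big → 0x722d
  top 6b → 0x1c → andi [RI]
  rd: (w>>8)&0x3=0x2 → r2
  imm: (w>>0)&0xff=0x2d → #45
off 0x14: read 64 c0 as big → 0x64c0
  top 6b → 0x19 → shl [RR]
  rd: (w>>8)&0x3=0x0 → r0
  rs: (w>>6)&0x3=0x3 → r3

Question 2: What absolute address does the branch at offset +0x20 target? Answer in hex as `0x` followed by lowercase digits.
0x7436

off 0x20: read 47 e6 as big → 0x47e6
  op=0x47e6>>10=0x11 ⇒ jsr (J)
  [9:0] imm=998 (s10→-26) = #-26
  target = base 0x742e + off 0x20 + 2 + imm -26 = 0x7436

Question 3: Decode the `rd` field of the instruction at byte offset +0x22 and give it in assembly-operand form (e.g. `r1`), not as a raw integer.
[22] d6 00 → 0xd600
  top 6b → 0x35 → neg [R]
  rd: (w>>8)&0x3=0x2 → r2

r2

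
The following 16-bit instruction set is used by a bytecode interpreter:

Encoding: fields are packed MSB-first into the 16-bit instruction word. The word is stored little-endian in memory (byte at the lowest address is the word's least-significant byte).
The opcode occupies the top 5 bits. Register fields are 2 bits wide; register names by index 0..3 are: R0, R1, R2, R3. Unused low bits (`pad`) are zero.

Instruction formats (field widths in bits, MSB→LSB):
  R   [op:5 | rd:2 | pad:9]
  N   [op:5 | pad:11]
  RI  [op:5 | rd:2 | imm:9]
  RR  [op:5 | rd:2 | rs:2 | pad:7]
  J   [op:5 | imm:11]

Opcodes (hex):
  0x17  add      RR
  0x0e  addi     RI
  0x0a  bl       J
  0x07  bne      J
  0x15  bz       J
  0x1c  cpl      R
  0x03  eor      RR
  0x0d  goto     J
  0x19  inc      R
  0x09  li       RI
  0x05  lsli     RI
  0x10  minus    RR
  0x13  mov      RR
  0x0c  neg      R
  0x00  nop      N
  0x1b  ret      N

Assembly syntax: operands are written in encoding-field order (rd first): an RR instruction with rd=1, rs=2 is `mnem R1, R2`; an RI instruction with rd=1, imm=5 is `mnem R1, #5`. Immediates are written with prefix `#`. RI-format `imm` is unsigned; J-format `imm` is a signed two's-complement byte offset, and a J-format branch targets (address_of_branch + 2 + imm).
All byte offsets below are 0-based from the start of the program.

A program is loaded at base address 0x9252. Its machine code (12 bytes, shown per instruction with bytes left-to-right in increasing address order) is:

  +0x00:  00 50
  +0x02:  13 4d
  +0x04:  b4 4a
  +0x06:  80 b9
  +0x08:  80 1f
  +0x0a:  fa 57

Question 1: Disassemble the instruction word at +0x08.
+0x08: 80 1f ⇒ word 0x1f80 (little)
  opcode bits[15:11]=0x3: eor/RR
  rd@[10:9]=0x3 ⇒ R3
  rs@[8:7]=0x3 ⇒ R3

eor R3, R3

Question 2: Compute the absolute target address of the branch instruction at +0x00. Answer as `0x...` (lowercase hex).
@+00  little-endian(00 50) = 0x5000
  op=0x5000>>11=0xa ⇒ bl (J)
  [10:0] imm=0 = #0
  target = base 0x9252 + off 0x00 + 2 + imm 0 = 0x9254

0x9254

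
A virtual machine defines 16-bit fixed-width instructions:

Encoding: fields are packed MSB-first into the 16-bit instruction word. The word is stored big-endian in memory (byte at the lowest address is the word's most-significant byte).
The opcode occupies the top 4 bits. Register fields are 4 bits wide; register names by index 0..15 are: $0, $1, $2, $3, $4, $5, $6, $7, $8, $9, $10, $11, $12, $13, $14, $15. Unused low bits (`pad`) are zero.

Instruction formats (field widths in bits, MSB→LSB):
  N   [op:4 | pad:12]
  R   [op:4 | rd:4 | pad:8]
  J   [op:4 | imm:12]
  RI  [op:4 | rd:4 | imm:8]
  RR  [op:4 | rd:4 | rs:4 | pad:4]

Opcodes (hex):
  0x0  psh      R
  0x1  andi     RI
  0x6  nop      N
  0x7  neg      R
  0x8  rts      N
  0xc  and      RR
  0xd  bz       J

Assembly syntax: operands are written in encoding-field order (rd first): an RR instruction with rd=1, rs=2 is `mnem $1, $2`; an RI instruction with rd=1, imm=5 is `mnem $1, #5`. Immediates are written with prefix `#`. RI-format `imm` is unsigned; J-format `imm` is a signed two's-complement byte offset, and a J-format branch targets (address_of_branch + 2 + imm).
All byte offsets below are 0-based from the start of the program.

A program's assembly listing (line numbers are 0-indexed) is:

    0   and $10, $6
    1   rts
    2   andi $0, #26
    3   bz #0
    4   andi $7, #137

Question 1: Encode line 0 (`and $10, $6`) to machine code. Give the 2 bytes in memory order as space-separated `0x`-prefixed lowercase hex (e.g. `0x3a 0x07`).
0. and fields op=0xc:4|rd=10:4|rs=6:4|pad=0:4 → word ca60h → ca 60

0xca 0x60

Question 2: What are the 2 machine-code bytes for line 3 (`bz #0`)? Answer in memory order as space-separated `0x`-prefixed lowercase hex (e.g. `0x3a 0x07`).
0xd0 0x00

L3: bz op=0xd:4|imm=0:12 ⇒ 0xd000 ⇒ big d0 00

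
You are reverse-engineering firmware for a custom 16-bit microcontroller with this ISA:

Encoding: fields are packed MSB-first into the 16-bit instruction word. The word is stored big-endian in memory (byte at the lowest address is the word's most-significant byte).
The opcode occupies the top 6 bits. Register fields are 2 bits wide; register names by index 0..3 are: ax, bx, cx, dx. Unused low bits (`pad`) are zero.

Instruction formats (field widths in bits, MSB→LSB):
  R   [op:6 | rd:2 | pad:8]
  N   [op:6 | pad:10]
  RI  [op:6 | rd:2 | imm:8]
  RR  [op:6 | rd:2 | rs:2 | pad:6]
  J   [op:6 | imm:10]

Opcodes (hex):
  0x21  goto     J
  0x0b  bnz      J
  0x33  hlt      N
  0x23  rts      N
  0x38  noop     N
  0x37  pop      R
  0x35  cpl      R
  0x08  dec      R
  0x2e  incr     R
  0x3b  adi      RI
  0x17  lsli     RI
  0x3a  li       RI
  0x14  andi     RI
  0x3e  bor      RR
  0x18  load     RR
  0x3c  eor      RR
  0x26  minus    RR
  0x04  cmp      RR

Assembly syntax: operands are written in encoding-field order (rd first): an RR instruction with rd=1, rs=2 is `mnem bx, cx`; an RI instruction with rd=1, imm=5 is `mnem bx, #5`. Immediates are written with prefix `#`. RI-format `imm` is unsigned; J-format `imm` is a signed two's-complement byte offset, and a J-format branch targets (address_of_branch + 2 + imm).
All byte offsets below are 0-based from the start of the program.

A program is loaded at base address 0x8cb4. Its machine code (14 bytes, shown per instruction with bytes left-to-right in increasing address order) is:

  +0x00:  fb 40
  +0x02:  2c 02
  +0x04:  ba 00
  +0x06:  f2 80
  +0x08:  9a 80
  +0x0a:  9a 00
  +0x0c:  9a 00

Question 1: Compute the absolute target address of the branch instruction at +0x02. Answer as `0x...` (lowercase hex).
@+02  big-endian(2c 02) = 0x2c02
  top 6b → 0xb → bnz [J]
  imm@[9:0]=0x2 ⇒ #2
  target = base 0x8cb4 + off 0x02 + 2 + imm 2 = 0x8cba

0x8cba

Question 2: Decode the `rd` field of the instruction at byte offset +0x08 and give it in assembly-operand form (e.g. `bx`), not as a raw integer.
cx

off 0x08: read 9a 80 as big → 0x9a80
  op=0x9a80>>10=0x26 ⇒ minus (RR)
  rd@[9:8]=0x2 ⇒ cx
  rs@[7:6]=0x2 ⇒ cx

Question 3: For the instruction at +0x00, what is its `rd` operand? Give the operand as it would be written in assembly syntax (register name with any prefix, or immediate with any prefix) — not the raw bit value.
dx

[00] fb 40 → 0xfb40
  top 6b → 0x3e → bor [RR]
  [9:8] rd=3 = dx
  [7:6] rs=1 = bx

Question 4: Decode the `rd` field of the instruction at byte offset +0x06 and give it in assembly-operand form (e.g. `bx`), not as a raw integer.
@+06  big-endian(f2 80) = 0xf280
  top 6b → 0x3c → eor [RR]
  rd@[9:8]=0x2 ⇒ cx
  rs@[7:6]=0x2 ⇒ cx

cx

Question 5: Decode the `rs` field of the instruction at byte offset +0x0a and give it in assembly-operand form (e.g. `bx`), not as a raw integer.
ax

+0x0a: 9a 00 ⇒ word 0x9a00 (big)
  opcode bits[15:10]=0x26: minus/RR
  [9:8] rd=2 = cx
  [7:6] rs=0 = ax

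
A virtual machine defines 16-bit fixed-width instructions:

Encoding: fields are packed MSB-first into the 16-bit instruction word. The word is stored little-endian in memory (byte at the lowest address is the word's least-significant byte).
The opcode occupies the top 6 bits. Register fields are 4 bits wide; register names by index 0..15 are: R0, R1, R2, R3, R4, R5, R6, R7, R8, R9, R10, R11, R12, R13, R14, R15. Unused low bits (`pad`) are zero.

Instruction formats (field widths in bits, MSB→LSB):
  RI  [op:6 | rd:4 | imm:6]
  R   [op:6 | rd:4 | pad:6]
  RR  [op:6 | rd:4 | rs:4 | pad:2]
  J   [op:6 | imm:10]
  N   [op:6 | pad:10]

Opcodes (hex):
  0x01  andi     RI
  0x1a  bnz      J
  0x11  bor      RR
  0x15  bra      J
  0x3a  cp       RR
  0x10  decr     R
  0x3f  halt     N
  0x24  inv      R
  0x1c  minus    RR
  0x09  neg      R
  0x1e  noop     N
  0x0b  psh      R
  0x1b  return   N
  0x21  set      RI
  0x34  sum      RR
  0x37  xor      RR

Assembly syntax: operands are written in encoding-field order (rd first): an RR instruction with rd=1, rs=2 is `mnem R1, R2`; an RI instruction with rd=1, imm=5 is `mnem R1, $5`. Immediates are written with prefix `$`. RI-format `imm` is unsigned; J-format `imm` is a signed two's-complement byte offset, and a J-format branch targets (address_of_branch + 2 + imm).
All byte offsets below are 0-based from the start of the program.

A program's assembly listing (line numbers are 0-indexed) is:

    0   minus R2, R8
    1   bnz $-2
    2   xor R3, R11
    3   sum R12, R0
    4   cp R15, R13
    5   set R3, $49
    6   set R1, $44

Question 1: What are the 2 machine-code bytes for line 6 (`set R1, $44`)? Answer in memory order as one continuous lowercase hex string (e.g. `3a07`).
6. set fields op=0x21:6|rd=1:4|imm=44:6 → word 846ch → 6c 84

6c84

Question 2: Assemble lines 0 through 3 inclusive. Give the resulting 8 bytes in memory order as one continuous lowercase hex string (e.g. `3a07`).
0. minus fields op=0x1c:6|rd=2:4|rs=8:4|pad=0:2 → word 70a0h → a0 70
1. bnz fields op=0x1a:6|imm=-2:10 → word 6bfeh → fe 6b
2. xor fields op=0x37:6|rd=3:4|rs=11:4|pad=0:2 → word dcech → ec dc
3. sum fields op=0x34:6|rd=12:4|rs=0:4|pad=0:2 → word d300h → 00 d3

a070fe6becdc00d3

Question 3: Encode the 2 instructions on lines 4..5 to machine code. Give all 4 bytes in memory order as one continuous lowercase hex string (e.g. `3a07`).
line 4 (cp): pack op=0x3a:6|rd=15:4|rs=13:4|pad=0:2 = 0xebf4; little→ f4 eb
line 5 (set): pack op=0x21:6|rd=3:4|imm=49:6 = 0x84f1; little→ f1 84

f4ebf184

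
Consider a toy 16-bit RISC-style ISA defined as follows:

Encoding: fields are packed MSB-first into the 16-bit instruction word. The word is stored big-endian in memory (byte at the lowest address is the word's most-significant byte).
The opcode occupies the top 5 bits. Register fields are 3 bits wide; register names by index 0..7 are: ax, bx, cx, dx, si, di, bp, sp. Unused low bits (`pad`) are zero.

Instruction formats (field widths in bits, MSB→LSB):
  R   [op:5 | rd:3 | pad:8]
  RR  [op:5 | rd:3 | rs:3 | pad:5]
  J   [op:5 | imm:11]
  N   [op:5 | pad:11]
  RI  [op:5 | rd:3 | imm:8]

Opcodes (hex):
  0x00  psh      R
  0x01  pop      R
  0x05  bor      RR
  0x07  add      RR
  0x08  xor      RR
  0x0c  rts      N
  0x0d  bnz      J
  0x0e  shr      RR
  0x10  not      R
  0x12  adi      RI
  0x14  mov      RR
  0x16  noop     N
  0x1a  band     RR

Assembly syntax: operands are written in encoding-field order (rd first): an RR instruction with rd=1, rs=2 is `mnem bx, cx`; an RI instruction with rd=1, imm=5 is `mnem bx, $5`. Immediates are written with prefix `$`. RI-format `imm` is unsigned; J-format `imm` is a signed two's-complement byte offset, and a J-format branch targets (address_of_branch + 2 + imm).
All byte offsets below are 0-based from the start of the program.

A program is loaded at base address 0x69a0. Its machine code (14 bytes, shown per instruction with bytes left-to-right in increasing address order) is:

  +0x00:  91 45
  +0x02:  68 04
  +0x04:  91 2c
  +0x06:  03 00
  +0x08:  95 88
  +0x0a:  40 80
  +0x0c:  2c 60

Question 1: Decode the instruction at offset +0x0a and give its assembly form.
xor ax, si

@+0a  big-endian(40 80) = 0x4080
  top 5b → 0x8 → xor [RR]
  [10:8] rd=0 = ax
  [7:5] rs=4 = si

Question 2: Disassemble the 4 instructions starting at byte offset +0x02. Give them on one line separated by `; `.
[02] 68 04 → 0x6804
  top 5b → 0xd → bnz [J]
  [10:0] imm=4 = $4
[04] 91 2c → 0x912c
  top 5b → 0x12 → adi [RI]
  [10:8] rd=1 = bx
  [7:0] imm=44 = $44
[06] 03 00 → 0x0300
  top 5b → 0x0 → psh [R]
  [10:8] rd=3 = dx
[08] 95 88 → 0x9588
  top 5b → 0x12 → adi [RI]
  [10:8] rd=5 = di
  [7:0] imm=136 = $136

bnz $4; adi bx, $44; psh dx; adi di, $136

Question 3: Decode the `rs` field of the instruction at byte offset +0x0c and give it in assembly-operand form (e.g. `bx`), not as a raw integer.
[0c] 2c 60 → 0x2c60
  top 5b → 0x5 → bor [RR]
  rd: (w>>8)&0x7=0x4 → si
  rs: (w>>5)&0x7=0x3 → dx

dx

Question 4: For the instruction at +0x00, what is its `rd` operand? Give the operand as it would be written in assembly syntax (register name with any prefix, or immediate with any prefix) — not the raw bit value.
off 0x00: read 91 45 as big → 0x9145
  top 5b → 0x12 → adi [RI]
  [10:8] rd=1 = bx
  [7:0] imm=69 = $69

bx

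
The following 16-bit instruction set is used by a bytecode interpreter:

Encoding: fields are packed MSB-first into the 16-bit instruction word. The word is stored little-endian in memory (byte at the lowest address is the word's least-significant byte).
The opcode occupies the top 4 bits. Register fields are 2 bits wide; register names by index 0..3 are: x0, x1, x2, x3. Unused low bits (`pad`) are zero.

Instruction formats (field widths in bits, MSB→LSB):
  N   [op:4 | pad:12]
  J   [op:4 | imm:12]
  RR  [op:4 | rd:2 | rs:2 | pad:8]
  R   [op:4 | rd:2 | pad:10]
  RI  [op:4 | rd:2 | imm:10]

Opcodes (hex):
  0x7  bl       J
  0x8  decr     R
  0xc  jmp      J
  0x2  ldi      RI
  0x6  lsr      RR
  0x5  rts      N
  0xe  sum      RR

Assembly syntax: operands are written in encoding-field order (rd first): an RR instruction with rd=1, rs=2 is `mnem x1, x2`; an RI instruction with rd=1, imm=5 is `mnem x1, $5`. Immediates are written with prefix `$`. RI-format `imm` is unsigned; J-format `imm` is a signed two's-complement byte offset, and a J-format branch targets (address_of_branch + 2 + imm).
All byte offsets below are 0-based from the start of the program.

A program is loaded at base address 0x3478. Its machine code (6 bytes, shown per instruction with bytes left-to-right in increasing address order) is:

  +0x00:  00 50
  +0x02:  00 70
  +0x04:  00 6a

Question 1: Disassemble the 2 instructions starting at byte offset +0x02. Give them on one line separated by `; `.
bl $0; lsr x2, x2

+0x02: 00 70 ⇒ word 0x7000 (little)
  top 4b → 0x7 → bl [J]
  imm@[11:0]=0x0 ⇒ $0
+0x04: 00 6a ⇒ word 0x6a00 (little)
  top 4b → 0x6 → lsr [RR]
  rd@[11:10]=0x2 ⇒ x2
  rs@[9:8]=0x2 ⇒ x2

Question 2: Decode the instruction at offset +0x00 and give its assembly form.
off 0x00: read 00 50 as little → 0x5000
  opcode bits[15:12]=0x5: rts/N

rts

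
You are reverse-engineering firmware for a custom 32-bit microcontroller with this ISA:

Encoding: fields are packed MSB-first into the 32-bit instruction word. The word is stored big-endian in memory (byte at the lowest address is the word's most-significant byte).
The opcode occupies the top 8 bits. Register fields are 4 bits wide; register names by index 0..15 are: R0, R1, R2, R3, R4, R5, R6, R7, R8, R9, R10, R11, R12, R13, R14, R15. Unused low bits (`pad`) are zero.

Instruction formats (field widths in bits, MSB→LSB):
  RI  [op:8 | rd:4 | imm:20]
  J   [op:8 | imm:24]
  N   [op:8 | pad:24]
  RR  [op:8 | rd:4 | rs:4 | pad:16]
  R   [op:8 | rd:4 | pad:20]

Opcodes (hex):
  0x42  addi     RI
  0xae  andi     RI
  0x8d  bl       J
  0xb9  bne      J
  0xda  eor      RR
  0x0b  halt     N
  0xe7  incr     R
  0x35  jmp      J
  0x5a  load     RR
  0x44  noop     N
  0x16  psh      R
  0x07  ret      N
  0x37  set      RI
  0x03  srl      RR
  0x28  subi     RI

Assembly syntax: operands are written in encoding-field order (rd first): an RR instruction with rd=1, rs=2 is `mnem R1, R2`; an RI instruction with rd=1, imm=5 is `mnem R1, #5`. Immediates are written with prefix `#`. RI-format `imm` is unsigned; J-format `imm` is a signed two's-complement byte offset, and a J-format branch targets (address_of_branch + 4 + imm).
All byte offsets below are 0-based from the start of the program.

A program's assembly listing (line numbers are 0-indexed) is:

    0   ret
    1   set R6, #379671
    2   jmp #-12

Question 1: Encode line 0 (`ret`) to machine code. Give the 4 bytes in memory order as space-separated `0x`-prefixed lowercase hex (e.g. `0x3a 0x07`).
L0: ret op=0x7:8|pad=0:24 ⇒ 0x07000000 ⇒ big 07 00 00 00

0x07 0x00 0x00 0x00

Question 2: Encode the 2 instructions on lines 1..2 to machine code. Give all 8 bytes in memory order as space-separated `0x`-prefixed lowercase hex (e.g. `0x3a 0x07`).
0x37 0x65 0xcb 0x17 0x35 0xff 0xff 0xf4

L1: set op=0x37:8|rd=6:4|imm=379671:20 ⇒ 0x3765cb17 ⇒ big 37 65 cb 17
L2: jmp op=0x35:8|imm=-12:24 ⇒ 0x35fffff4 ⇒ big 35 ff ff f4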